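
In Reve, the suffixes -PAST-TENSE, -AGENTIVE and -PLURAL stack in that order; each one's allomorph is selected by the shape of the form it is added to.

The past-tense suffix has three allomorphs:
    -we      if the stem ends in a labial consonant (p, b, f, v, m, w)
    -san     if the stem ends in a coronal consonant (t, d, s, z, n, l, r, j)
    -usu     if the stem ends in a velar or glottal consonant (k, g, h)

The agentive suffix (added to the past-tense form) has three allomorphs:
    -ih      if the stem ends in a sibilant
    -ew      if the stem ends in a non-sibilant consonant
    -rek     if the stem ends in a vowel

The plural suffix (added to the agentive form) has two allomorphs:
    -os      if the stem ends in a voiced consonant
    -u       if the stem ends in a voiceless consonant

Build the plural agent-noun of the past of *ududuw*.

The final consonant of *ududuw* is /w/, which is labial, so the past-tense suffix is -we, giving *ududuwwe*.
The final sound of the past-tense form *ududuwwe* is /e/, which is a vowel, so the agentive suffix is -rek, giving *ududuwwerek*.
Since the final consonant of the agentive form *ududuwwerek* is /k/ (voiceless), it takes -u, giving *ududuwwereku*.

ududuwwereku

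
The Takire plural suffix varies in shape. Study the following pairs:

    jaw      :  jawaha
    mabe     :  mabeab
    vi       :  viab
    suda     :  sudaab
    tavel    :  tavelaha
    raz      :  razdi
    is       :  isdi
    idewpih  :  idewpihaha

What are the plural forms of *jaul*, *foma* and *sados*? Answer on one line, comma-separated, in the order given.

jaulaha, fomaab, sadosdi

Looking at the final sound of each stem: -di when the stem ends in a sibilant (*raz*, *is*); -aha when the stem ends in a non-sibilant consonant (*jaw*, *tavel*, *idewpih*); -ab when the stem ends in a vowel (*mabe*, *vi*, *suda*).
*jaul* — final sound /l/ (a non-sibilant consonant) → -aha → *jaulaha*.
The final sound of *foma* is /a/, which is a vowel, so the suffix is -ab, giving *fomaab*.
*sados*: final sound = /s/, a sibilant → -di → *sadosdi*.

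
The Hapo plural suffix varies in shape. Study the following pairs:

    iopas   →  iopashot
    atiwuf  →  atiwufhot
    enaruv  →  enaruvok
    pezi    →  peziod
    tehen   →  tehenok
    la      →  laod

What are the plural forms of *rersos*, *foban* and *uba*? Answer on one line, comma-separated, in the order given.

rersoshot, fobanok, ubaod

The alternation tracks the final sound of the stem — -hot when the stem ends in a voiceless consonant (*iopas*, *atiwuf*); -ok when the stem ends in a voiced consonant (*enaruv*, *tehen*); -od when the stem ends in a vowel (*pezi*, *la*).
Since the final sound of *rersos* is /s/ (a voiceless consonant), it takes -hot, giving *rersoshot*.
*foban* — final sound /n/ (a voiced consonant) → -ok → *fobanok*.
*uba*: final sound = /a/, a vowel → -od → *ubaod*.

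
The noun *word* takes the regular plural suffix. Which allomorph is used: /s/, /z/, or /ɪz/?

/z/

The stem *word* ends in a voiced non-sibilant sound.
The plural suffix surfaces as /ɪz/ after sibilants, /s/ after other voiceless consonants, and /z/ after other voiced sounds.
So the plural -s on *word* is pronounced /z/.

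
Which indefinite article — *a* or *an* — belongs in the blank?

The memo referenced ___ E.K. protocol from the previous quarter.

an

The indefinite article is chosen by the initial *sound* of the following word, not its spelling.
The initialism *E.K.* is read letter by letter; the first letter, E, is pronounced /iː/, which begins with a vowel sound.
So the article is *an*: The memo referenced an E.K. protocol from the previous quarter.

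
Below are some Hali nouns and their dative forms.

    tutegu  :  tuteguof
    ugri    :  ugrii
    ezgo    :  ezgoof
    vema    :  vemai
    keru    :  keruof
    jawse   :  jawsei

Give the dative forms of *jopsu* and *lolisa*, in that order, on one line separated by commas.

The suffix is conditioned by the last vowel: -of when the last vowel of the stem is a rounded vowel (*tutegu*, *ezgo*, *keru*); -i when the last vowel of the stem is an unrounded vowel (*ugri*, *vema*, *jawse*).
The last vowel of *jopsu* is /u/, which is a rounded vowel, so the suffix is -of, giving *jopsuof*.
*lolisa* — last vowel /a/ (an unrounded vowel) → -i → *lolisai*.

jopsuof, lolisai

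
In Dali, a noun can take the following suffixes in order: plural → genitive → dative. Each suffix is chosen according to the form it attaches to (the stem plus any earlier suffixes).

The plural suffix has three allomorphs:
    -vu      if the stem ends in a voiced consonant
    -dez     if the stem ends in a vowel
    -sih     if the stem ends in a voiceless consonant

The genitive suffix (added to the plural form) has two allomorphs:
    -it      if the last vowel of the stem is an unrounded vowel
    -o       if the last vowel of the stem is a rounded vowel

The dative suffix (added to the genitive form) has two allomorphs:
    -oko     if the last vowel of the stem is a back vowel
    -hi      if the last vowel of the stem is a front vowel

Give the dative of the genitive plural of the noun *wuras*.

wurassihithi

*wuras*: final sound = /s/, a voiceless consonant → -sih → *wurassih*.
The plural form *wurassih*: last vowel = /i/, an unrounded vowel → -it → *wurassihit*.
The last vowel of the genitive form *wurassihit* is /i/, which is a front vowel, so the dative suffix is -hi, giving *wurassihithi*.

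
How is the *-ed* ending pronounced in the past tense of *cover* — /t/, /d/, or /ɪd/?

The stem *cover* ends in a voiced sound other than /d/.
The -ed suffix is realized as /ɪd/ after /t, d/; as /t/ after other voiceless consonants; and as /d/ after other voiced sounds.
So -ed on *cover* is pronounced /d/.

/d/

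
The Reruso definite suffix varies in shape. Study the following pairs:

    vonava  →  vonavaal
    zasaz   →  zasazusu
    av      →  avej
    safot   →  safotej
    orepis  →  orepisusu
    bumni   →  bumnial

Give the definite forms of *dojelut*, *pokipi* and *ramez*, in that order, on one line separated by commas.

The suffix is conditioned by the final sound: -usu when the stem ends in a sibilant (*zasaz*, *orepis*); -ej when the stem ends in a non-sibilant consonant (*av*, *safot*); -al when the stem ends in a vowel (*vonava*, *bumni*).
*dojelut*: final sound = /t/, a non-sibilant consonant → -ej → *dojelutej*.
Since the final sound of *pokipi* is /i/ (a vowel), it takes -al, giving *pokipial*.
The final sound of *ramez* is /z/, which is a sibilant, so the suffix is -usu, giving *ramezusu*.

dojelutej, pokipial, ramezusu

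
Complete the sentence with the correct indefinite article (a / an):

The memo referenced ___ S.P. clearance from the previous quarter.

The indefinite article is chosen by the initial *sound* of the following word, not its spelling.
The initialism *S.P.* is read letter by letter; the first letter, S, is pronounced /ɛs/, which begins with a vowel sound.
So the article is *an*: The memo referenced an S.P. clearance from the previous quarter.

an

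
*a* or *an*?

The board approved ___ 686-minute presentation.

a

The indefinite article is chosen by the initial *sound* of the following word, not its spelling.
The number *686* is spoken "six hundred …", beginning with /sɪks/ — a consonant sound.
So the article is *a*: The board approved a 686-minute presentation.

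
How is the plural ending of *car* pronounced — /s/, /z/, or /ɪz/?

/z/

The stem *car* ends in a voiced non-sibilant sound.
The plural suffix surfaces as /ɪz/ after sibilants, /s/ after other voiceless consonants, and /z/ after other voiced sounds.
So the plural -s on *car* is pronounced /z/.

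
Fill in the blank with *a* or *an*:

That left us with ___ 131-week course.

The indefinite article is chosen by the initial *sound* of the following word, not its spelling.
The number *131* is spoken "one hundred …", beginning with /wʌn/ — a consonant sound.
So the article is *a*: That left us with a 131-week course.

a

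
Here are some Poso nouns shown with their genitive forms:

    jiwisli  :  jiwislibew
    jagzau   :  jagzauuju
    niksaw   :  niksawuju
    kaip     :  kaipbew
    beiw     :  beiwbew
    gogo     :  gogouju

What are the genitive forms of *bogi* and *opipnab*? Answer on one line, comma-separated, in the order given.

The alternation tracks the last vowel of the stem — -bew when the last vowel of the stem is a front vowel (*jiwisli*, *kaip*, *beiw*); -uju when the last vowel of the stem is a back vowel (*jagzau*, *niksaw*, *gogo*).
The last vowel of *bogi* is /i/, which is a front vowel, so the suffix is -bew, giving *bogibew*.
The last vowel of *opipnab* is /a/, which is a back vowel, so the suffix is -uju, giving *opipnabuju*.

bogibew, opipnabuju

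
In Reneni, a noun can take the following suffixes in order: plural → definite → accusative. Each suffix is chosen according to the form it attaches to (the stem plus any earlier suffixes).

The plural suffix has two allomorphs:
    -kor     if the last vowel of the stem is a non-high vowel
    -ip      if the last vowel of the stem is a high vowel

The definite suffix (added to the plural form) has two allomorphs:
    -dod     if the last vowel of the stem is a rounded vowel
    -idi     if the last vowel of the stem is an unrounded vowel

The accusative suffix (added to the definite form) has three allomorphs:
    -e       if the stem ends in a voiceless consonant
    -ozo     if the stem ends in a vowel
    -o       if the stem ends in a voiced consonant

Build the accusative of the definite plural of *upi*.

upiipidiozo

*upi*: last vowel = /i/, a high vowel → -ip → *upiip*.
The plural form *upiip*: last vowel = /i/, an unrounded vowel → -idi → *upiipidi*.
The definite form *upiipidi*: final sound = /i/, a vowel → -ozo → *upiipidiozo*.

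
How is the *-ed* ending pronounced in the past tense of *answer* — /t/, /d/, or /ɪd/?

/d/

The stem *answer* ends in a voiced sound other than /d/.
The -ed suffix is realized as /ɪd/ after /t, d/; as /t/ after other voiceless consonants; and as /d/ after other voiced sounds.
So -ed on *answer* is pronounced /d/.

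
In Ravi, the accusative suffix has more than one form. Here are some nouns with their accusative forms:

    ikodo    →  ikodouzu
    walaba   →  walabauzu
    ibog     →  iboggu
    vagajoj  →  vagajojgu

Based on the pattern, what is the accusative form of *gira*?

girauzu

The pattern is consonant vs. vowel: -gu when the stem ends in a consonant (*ibog*, *vagajoj*); -uzu when the stem ends in a vowel (*ikodo*, *walaba*).
*gira*: final sound = /a/, a vowel → -uzu → *girauzu*.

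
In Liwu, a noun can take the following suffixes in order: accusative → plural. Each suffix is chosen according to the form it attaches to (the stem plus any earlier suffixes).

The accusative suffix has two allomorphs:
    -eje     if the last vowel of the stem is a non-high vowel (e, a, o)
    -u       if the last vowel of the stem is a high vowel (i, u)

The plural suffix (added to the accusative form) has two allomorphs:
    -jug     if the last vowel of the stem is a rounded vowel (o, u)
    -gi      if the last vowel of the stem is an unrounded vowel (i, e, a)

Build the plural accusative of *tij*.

*tij*: last vowel = /i/, a high vowel → -u → *tiju*.
The accusative form *tiju* — last vowel /u/ (a rounded vowel) → -jug → *tijujug*.

tijujug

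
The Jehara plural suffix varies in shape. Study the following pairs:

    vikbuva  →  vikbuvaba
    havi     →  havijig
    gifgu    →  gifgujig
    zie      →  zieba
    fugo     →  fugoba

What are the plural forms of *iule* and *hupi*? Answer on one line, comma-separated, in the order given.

The pattern is height harmony: -jig when the last vowel of the stem is a high vowel (*havi*, *gifgu*); -ba when the last vowel of the stem is a non-high vowel (*vikbuva*, *zie*, *fugo*).
The last vowel of *iule* is /e/, which is a non-high vowel, so the suffix is -ba, giving *iuleba*.
*hupi* — last vowel /i/ (a high vowel) → -jig → *hupijig*.

iuleba, hupijig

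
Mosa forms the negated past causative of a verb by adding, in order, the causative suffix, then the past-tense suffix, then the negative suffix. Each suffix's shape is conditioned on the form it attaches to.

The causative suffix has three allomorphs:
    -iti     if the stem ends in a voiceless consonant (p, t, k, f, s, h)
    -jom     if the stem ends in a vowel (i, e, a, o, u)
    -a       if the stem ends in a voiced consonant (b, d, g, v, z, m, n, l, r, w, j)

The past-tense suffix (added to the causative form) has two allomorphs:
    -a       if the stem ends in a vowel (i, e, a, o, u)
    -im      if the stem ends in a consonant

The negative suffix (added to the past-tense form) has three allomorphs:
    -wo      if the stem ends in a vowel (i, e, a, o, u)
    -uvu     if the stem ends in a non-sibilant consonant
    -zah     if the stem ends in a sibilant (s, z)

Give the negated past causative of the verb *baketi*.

baketijomimuvu

The final sound of *baketi* is /i/, which is a vowel, so the causative suffix is -jom, giving *baketijom*.
The causative form *baketijom*: final sound = /m/, a consonant → -im → *baketijomim*.
The past-tense form *baketijomim*: final sound = /m/, a non-sibilant consonant → -uvu → *baketijomimuvu*.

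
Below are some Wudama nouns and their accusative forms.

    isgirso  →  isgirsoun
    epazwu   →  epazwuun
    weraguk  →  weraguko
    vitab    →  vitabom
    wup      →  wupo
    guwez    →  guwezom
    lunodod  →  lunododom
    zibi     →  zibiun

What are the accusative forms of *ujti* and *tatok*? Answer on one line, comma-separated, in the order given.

ujtiun, tatoko

The pattern is voicing of the final sound: -o when the stem ends in a voiceless consonant (*weraguk*, *wup*); -om when the stem ends in a voiced consonant (*vitab*, *guwez*, *lunodod*); -un when the stem ends in a vowel (*isgirso*, *epazwu*, *zibi*).
The final sound of *ujti* is /i/, which is a vowel, so the suffix is -un, giving *ujtiun*.
The final sound of *tatok* is /k/, which is a voiceless consonant, so the suffix is -o, giving *tatoko*.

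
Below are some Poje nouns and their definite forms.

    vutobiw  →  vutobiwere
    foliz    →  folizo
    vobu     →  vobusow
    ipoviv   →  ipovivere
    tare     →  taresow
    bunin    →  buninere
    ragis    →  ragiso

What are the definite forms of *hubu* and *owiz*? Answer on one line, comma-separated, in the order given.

hubusow, owizo

The suffix is conditioned by the final sound: -o when the stem ends in a sibilant (*foliz*, *ragis*); -ere when the stem ends in a non-sibilant consonant (*vutobiw*, *ipoviv*, *bunin*); -sow when the stem ends in a vowel (*vobu*, *tare*).
Since the final sound of *hubu* is /u/ (a vowel), it takes -sow, giving *hubusow*.
*owiz* — final sound /z/ (a sibilant) → -o → *owizo*.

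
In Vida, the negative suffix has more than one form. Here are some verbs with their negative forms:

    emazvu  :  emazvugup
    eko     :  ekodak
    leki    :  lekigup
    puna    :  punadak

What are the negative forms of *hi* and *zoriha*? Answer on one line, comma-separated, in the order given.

The suffix is conditioned by the last vowel: -gup when the last vowel of the stem is a high vowel (*emazvu*, *leki*); -dak when the last vowel of the stem is a non-high vowel (*eko*, *puna*).
The last vowel of *hi* is /i/, which is a high vowel, so the suffix is -gup, giving *higup*.
Since the last vowel of *zoriha* is /a/ (a non-high vowel), it takes -dak, giving *zorihadak*.

higup, zorihadak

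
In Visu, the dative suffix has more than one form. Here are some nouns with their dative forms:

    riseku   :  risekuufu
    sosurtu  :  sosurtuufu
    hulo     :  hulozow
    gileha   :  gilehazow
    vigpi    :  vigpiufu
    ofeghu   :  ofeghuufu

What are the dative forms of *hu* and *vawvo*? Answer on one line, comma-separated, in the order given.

huufu, vawvozow

The pattern is height harmony: -ufu when the last vowel of the stem is a high vowel (*riseku*, *sosurtu*, *vigpi*, *ofeghu*); -zow when the last vowel of the stem is a non-high vowel (*hulo*, *gileha*).
*hu* — last vowel /u/ (a high vowel) → -ufu → *huufu*.
*vawvo*: last vowel = /o/, a non-high vowel → -zow → *vawvozow*.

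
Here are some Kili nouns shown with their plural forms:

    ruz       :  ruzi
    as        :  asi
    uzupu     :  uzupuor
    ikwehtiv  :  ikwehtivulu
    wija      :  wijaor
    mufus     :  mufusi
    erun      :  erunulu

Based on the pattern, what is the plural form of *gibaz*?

The alternation tracks the final sound of the stem — -i when the stem ends in a sibilant (*ruz*, *as*, *mufus*); -ulu when the stem ends in a non-sibilant consonant (*ikwehtiv*, *erun*); -or when the stem ends in a vowel (*uzupu*, *wija*).
*gibaz*: final sound = /z/, a sibilant → -i → *gibazi*.

gibazi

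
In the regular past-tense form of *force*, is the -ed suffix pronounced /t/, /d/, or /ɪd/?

The stem *force* ends in a voiceless consonant other than /t/.
The -ed suffix is realized as /ɪd/ after /t, d/; as /t/ after other voiceless consonants; and as /d/ after other voiced sounds.
So -ed on *force* is pronounced /t/.

/t/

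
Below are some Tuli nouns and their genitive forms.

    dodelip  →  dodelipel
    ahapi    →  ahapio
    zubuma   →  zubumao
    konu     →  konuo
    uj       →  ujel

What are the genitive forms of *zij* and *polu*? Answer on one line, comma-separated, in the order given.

zijel, poluo

The suffix is conditioned by the final sound: -el when the stem ends in a consonant (*dodelip*, *uj*); -o when the stem ends in a vowel (*ahapi*, *zubuma*, *konu*).
Since the final sound of *zij* is /j/ (a consonant), it takes -el, giving *zijel*.
*polu* — final sound /u/ (a vowel) → -o → *poluo*.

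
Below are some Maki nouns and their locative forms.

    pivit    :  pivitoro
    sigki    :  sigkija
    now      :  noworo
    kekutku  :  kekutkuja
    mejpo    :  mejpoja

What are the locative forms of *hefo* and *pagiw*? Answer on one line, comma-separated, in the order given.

hefoja, pagiworo

Looking at the final sound of each stem: -oro when the stem ends in a consonant (*pivit*, *now*); -ja when the stem ends in a vowel (*sigki*, *kekutku*, *mejpo*).
Since the final sound of *hefo* is /o/ (a vowel), it takes -ja, giving *hefoja*.
Since the final sound of *pagiw* is /w/ (a consonant), it takes -oro, giving *pagiworo*.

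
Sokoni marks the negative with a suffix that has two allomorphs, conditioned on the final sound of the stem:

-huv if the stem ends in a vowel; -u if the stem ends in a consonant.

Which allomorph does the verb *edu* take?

-huv

*edu* — final sound /u/ (a vowel) → -huv.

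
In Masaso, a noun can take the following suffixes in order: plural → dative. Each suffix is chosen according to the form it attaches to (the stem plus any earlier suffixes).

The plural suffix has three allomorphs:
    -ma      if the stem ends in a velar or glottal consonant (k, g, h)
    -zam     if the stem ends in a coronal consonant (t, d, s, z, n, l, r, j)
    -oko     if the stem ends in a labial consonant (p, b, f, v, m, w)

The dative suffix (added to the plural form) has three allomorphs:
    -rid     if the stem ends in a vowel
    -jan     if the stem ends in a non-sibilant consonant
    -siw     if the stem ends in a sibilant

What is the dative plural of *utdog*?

The final consonant of *utdog* is /g/, which is velar/glottal, so the plural suffix is -ma, giving *utdogma*.
Since the final sound of the plural form *utdogma* is /a/ (a vowel), it takes -rid, giving *utdogmarid*.

utdogmarid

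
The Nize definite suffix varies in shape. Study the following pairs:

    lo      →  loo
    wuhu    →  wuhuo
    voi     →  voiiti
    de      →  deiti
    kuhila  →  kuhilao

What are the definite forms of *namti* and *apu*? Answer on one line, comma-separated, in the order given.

Looking at the last vowel of each stem: -iti when the last vowel of the stem is a front vowel (*voi*, *de*); -o when the last vowel of the stem is a back vowel (*lo*, *wuhu*, *kuhila*).
Since the last vowel of *namti* is /i/ (a front vowel), it takes -iti, giving *namtiiti*.
*apu*: last vowel = /u/, a back vowel → -o → *apuo*.

namtiiti, apuo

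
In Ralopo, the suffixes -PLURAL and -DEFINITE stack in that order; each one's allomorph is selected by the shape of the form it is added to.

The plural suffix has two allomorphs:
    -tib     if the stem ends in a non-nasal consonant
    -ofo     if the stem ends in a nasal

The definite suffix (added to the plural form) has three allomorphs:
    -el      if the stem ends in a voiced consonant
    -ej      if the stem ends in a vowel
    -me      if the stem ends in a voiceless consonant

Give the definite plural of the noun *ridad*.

The final consonant of *ridad* is /d/, which is non-nasal, so the plural suffix is -tib, giving *ridadtib*.
Since the final sound of the plural form *ridadtib* is /b/ (a voiced consonant), it takes -el, giving *ridadtibel*.

ridadtibel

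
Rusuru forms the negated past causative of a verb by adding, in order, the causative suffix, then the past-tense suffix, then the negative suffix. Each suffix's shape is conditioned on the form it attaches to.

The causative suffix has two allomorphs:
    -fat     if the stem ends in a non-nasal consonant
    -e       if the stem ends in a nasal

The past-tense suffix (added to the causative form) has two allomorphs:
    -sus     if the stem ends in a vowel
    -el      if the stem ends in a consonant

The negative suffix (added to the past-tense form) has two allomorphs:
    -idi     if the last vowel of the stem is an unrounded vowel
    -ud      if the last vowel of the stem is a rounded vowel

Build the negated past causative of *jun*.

junesusud

The final consonant of *jun* is /n/, which is a nasal, so the causative suffix is -e, giving *june*.
The causative form *june*: final sound = /e/, a vowel → -sus → *junesus*.
The last vowel of the past-tense form *junesus* is /u/, which is a rounded vowel, so the negative suffix is -ud, giving *junesusud*.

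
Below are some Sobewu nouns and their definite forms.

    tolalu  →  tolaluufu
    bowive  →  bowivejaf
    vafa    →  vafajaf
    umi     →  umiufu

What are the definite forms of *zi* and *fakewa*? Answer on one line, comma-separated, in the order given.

Looking at the last vowel of each stem: -ufu when the last vowel of the stem is a high vowel (*tolalu*, *umi*); -jaf when the last vowel of the stem is a non-high vowel (*bowive*, *vafa*).
The last vowel of *zi* is /i/, which is a high vowel, so the suffix is -ufu, giving *ziufu*.
Since the last vowel of *fakewa* is /a/ (a non-high vowel), it takes -jaf, giving *fakewajaf*.

ziufu, fakewajaf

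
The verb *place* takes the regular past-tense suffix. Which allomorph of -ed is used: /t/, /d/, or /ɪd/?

The stem *place* ends in a voiceless consonant other than /t/.
The -ed suffix is realized as /ɪd/ after /t, d/; as /t/ after other voiceless consonants; and as /d/ after other voiced sounds.
So -ed on *place* is pronounced /t/.

/t/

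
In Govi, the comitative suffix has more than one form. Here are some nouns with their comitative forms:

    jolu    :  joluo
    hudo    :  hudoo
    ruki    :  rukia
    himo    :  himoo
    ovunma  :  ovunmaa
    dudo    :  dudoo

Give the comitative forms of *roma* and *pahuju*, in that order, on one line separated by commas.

romaa, pahujuo

Looking at the last vowel of each stem: -o when the last vowel of the stem is a rounded vowel (*jolu*, *hudo*, *himo*, *dudo*); -a when the last vowel of the stem is an unrounded vowel (*ruki*, *ovunma*).
*roma*: last vowel = /a/, an unrounded vowel → -a → *romaa*.
Since the last vowel of *pahuju* is /u/ (a rounded vowel), it takes -o, giving *pahujuo*.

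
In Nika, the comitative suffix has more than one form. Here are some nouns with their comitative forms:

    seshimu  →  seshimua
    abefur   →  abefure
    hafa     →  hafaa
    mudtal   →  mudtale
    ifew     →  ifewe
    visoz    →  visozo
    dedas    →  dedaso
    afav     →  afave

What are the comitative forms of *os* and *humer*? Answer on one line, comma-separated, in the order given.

The suffix is conditioned by the final sound: -o when the stem ends in a sibilant (*visoz*, *dedas*); -e when the stem ends in a non-sibilant consonant (*abefur*, *mudtal*, *ifew*, *afav*); -a when the stem ends in a vowel (*seshimu*, *hafa*).
*os*: final sound = /s/, a sibilant → -o → *oso*.
The final sound of *humer* is /r/, which is a non-sibilant consonant, so the suffix is -e, giving *humere*.

oso, humere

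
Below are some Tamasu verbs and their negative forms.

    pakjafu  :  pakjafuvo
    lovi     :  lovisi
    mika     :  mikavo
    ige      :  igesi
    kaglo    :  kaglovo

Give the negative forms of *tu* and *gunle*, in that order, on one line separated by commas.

The suffix is conditioned by the last vowel: -si when the last vowel of the stem is a front vowel (*lovi*, *ige*); -vo when the last vowel of the stem is a back vowel (*pakjafu*, *mika*, *kaglo*).
The last vowel of *tu* is /u/, which is a back vowel, so the suffix is -vo, giving *tuvo*.
*gunle*: last vowel = /e/, a front vowel → -si → *gunlesi*.

tuvo, gunlesi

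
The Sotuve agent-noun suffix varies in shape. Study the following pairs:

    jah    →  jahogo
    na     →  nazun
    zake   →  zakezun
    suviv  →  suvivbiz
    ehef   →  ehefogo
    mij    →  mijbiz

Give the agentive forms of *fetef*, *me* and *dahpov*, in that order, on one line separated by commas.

The suffix is conditioned by the final sound: -ogo when the stem ends in a voiceless consonant (*jah*, *ehef*); -biz when the stem ends in a voiced consonant (*suviv*, *mij*); -zun when the stem ends in a vowel (*na*, *zake*).
The final sound of *fetef* is /f/, which is a voiceless consonant, so the suffix is -ogo, giving *fetefogo*.
*me*: final sound = /e/, a vowel → -zun → *mezun*.
Since the final sound of *dahpov* is /v/ (a voiced consonant), it takes -biz, giving *dahpovbiz*.

fetefogo, mezun, dahpovbiz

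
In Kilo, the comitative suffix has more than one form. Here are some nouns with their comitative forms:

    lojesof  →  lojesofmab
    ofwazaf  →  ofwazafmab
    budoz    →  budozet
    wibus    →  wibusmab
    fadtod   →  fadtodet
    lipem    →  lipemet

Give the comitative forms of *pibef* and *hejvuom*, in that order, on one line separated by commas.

The alternation tracks the final consonant of the stem — -mab when the stem ends in a voiceless consonant (*lojesof*, *ofwazaf*, *wibus*); -et when the stem ends in a voiced consonant (*budoz*, *fadtod*, *lipem*).
*pibef* — final consonant /f/ (voiceless) → -mab → *pibefmab*.
The final consonant of *hejvuom* is /m/, which is voiced, so the suffix is -et, giving *hejvuomet*.

pibefmab, hejvuomet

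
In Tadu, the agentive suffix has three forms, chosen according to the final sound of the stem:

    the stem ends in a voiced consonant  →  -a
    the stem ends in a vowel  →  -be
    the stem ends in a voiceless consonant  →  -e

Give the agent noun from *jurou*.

juroube

*jurou*: final sound = /u/, a vowel → -be → *juroube*.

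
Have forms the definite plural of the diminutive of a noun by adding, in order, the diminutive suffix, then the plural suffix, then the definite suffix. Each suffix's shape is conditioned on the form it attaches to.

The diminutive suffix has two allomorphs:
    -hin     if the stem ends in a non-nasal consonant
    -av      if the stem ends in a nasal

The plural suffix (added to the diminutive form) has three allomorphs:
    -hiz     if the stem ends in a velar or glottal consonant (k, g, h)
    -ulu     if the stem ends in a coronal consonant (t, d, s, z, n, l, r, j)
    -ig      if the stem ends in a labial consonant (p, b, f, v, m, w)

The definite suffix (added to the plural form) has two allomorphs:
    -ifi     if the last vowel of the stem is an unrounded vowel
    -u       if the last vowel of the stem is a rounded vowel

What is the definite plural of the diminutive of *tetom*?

The final consonant of *tetom* is /m/, which is a nasal, so the diminutive suffix is -av, giving *tetomav*.
The diminutive form *tetomav* — final consonant /v/ (labial) → -ig → *tetomavig*.
The plural form *tetomavig* — last vowel /i/ (an unrounded vowel) → -ifi → *tetomavigifi*.

tetomavigifi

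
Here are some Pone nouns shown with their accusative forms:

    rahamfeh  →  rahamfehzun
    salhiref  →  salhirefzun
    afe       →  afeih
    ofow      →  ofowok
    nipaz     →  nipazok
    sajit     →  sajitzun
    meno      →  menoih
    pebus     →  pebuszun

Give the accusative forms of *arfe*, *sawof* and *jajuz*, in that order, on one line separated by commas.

arfeih, sawofzun, jajuzok

The alternation tracks the final sound of the stem — -zun when the stem ends in a voiceless consonant (*rahamfeh*, *salhiref*, *sajit*, *pebus*); -ok when the stem ends in a voiced consonant (*ofow*, *nipaz*); -ih when the stem ends in a vowel (*afe*, *meno*).
*arfe*: final sound = /e/, a vowel → -ih → *arfeih*.
*sawof* — final sound /f/ (a voiceless consonant) → -zun → *sawofzun*.
*jajuz* — final sound /z/ (a voiced consonant) → -ok → *jajuzok*.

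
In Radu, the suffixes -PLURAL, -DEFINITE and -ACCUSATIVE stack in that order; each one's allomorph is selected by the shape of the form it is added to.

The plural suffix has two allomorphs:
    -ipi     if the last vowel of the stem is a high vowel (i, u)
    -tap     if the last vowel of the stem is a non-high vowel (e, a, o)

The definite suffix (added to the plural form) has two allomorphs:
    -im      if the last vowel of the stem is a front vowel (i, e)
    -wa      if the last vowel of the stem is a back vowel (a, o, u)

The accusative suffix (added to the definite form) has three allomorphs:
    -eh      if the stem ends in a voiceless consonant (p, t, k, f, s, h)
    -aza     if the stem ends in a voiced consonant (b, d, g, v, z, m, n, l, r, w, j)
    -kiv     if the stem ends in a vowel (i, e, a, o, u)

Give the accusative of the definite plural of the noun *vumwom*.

*vumwom* — last vowel /o/ (a non-high vowel) → -tap → *vumwomtap*.
The plural form *vumwomtap*: last vowel = /a/, a back vowel → -wa → *vumwomtapwa*.
Since the final sound of the definite form *vumwomtapwa* is /a/ (a vowel), it takes -kiv, giving *vumwomtapwakiv*.

vumwomtapwakiv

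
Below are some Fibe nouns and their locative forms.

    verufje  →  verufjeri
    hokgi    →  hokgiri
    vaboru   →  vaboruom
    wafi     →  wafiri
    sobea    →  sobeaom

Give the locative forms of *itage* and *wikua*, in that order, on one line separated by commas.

itageri, wikuaom

Looking at the last vowel of each stem: -ri when the last vowel of the stem is a front vowel (*verufje*, *hokgi*, *wafi*); -om when the last vowel of the stem is a back vowel (*vaboru*, *sobea*).
*itage*: last vowel = /e/, a front vowel → -ri → *itageri*.
Since the last vowel of *wikua* is /a/ (a back vowel), it takes -om, giving *wikuaom*.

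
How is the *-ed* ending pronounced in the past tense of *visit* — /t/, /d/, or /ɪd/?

The stem *visit* ends in /t/ or /d/.
The -ed suffix is realized as /ɪd/ after /t, d/; as /t/ after other voiceless consonants; and as /d/ after other voiced sounds.
So -ed on *visit* is pronounced /ɪd/.

/ɪd/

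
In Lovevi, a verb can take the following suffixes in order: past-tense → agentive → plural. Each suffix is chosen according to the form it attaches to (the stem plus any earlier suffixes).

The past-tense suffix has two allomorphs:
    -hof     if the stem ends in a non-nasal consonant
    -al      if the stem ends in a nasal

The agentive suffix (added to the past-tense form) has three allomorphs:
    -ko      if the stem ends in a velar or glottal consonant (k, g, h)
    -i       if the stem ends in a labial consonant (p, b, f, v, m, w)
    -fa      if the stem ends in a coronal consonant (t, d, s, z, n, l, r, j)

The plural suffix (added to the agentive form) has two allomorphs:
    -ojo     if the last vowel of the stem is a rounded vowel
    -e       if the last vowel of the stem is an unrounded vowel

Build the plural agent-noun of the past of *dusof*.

dusofhofie

*dusof*: final consonant = /f/, non-nasal → -hof → *dusofhof*.
The final consonant of the past-tense form *dusofhof* is /f/, which is labial, so the agentive suffix is -i, giving *dusofhofi*.
The agentive form *dusofhofi*: last vowel = /i/, an unrounded vowel → -e → *dusofhofie*.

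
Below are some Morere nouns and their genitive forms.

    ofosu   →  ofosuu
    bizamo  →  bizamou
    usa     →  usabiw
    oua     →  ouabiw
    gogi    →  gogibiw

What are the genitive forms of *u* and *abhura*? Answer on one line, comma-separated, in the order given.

uu, abhurabiw

The alternation tracks the last vowel of the stem — -u when the last vowel of the stem is a rounded vowel (*ofosu*, *bizamo*); -biw when the last vowel of the stem is an unrounded vowel (*usa*, *oua*, *gogi*).
The last vowel of *u* is /u/, which is a rounded vowel, so the suffix is -u, giving *uu*.
Since the last vowel of *abhura* is /a/ (an unrounded vowel), it takes -biw, giving *abhurabiw*.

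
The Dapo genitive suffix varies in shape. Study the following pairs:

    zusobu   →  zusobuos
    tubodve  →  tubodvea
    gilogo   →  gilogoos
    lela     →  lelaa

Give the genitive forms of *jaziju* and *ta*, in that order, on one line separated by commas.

The pattern is rounding harmony: -os when the last vowel of the stem is a rounded vowel (*zusobu*, *gilogo*); -a when the last vowel of the stem is an unrounded vowel (*tubodve*, *lela*).
The last vowel of *jaziju* is /u/, which is a rounded vowel, so the suffix is -os, giving *jazijuos*.
*ta* — last vowel /a/ (an unrounded vowel) → -a → *taa*.

jazijuos, taa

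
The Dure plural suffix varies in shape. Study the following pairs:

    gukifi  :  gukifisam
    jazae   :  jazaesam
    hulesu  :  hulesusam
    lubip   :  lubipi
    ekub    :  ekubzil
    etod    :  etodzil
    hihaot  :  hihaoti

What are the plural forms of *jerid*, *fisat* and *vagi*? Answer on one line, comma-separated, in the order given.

jeridzil, fisati, vagisam

The pattern is voicing of the final sound: -i when the stem ends in a voiceless consonant (*lubip*, *hihaot*); -zil when the stem ends in a voiced consonant (*ekub*, *etod*); -sam when the stem ends in a vowel (*gukifi*, *jazae*, *hulesu*).
*jerid*: final sound = /d/, a voiced consonant → -zil → *jeridzil*.
*fisat* — final sound /t/ (a voiceless consonant) → -i → *fisati*.
*vagi*: final sound = /i/, a vowel → -sam → *vagisam*.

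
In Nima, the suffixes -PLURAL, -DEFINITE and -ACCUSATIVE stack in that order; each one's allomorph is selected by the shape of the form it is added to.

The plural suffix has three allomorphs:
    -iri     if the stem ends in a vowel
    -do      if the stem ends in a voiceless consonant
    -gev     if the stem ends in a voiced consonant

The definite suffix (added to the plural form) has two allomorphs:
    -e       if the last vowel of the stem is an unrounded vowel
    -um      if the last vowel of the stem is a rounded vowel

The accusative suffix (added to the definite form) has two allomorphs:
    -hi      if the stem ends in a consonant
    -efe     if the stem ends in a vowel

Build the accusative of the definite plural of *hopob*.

The final sound of *hopob* is /b/, which is a voiced consonant, so the plural suffix is -gev, giving *hopobgev*.
The plural form *hopobgev*: last vowel = /e/, an unrounded vowel → -e → *hopobgeve*.
The definite form *hopobgeve*: final sound = /e/, a vowel → -efe → *hopobgeveefe*.

hopobgeveefe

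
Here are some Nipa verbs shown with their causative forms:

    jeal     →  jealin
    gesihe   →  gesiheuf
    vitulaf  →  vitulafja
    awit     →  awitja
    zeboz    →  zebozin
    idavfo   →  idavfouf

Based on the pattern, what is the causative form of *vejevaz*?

vejevazin

The pattern is voicing of the final sound: -ja when the stem ends in a voiceless consonant (*vitulaf*, *awit*); -in when the stem ends in a voiced consonant (*jeal*, *zeboz*); -uf when the stem ends in a vowel (*gesihe*, *idavfo*).
The final sound of *vejevaz* is /z/, which is a voiced consonant, so the suffix is -in, giving *vejevazin*.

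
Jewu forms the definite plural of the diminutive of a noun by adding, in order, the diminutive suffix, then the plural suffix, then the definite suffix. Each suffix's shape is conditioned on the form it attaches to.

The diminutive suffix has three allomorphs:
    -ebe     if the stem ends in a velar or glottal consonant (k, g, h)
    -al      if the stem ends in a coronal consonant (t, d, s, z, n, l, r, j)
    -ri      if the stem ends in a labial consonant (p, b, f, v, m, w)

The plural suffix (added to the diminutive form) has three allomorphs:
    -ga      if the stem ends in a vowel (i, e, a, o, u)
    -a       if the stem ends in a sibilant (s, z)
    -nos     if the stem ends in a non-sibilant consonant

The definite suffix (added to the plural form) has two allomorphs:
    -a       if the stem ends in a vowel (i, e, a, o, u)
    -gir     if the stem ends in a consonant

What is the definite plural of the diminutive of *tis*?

*tis* — final consonant /s/ (coronal) → -al → *tisal*.
The diminutive form *tisal* — final sound /l/ (a non-sibilant consonant) → -nos → *tisalnos*.
The plural form *tisalnos* — final sound /s/ (a consonant) → -gir → *tisalnosgir*.

tisalnosgir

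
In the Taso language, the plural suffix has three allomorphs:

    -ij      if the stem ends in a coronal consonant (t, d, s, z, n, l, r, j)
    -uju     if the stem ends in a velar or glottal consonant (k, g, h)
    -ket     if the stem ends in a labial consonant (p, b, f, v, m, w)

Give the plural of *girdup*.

girdupket

The final consonant of *girdup* is /p/, which is labial, so the suffix is -ket, giving *girdupket*.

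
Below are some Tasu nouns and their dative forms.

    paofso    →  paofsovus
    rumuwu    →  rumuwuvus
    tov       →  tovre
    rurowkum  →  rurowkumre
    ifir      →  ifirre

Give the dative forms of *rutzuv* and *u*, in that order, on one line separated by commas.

rutzuvre, uvus

The alternation tracks the final sound of the stem — -re when the stem ends in a consonant (*tov*, *rurowkum*, *ifir*); -vus when the stem ends in a vowel (*paofso*, *rumuwu*).
*rutzuv* — final sound /v/ (a consonant) → -re → *rutzuvre*.
Since the final sound of *u* is /u/ (a vowel), it takes -vus, giving *uvus*.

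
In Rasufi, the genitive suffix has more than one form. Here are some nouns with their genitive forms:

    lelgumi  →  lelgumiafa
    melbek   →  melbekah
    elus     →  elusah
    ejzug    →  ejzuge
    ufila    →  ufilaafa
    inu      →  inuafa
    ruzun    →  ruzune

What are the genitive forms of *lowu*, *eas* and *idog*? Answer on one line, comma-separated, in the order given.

Looking at the final sound of each stem: -ah when the stem ends in a voiceless consonant (*melbek*, *elus*); -e when the stem ends in a voiced consonant (*ejzug*, *ruzun*); -afa when the stem ends in a vowel (*lelgumi*, *ufila*, *inu*).
*lowu* — final sound /u/ (a vowel) → -afa → *lowuafa*.
Since the final sound of *eas* is /s/ (a voiceless consonant), it takes -ah, giving *easah*.
Since the final sound of *idog* is /g/ (a voiced consonant), it takes -e, giving *idoge*.

lowuafa, easah, idoge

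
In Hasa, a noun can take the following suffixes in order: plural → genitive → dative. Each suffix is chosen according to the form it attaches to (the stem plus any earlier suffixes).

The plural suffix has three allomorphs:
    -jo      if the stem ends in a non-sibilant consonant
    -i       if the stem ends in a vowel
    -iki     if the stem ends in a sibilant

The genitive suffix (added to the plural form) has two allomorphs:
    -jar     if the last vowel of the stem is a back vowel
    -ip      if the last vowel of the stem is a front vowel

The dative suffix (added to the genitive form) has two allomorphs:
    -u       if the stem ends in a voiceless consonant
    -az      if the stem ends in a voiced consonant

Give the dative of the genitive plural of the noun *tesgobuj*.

tesgobujjojaraz

*tesgobuj*: final sound = /j/, a non-sibilant consonant → -jo → *tesgobujjo*.
The plural form *tesgobujjo* — last vowel /o/ (a back vowel) → -jar → *tesgobujjojar*.
Since the final consonant of the genitive form *tesgobujjojar* is /r/ (voiced), it takes -az, giving *tesgobujjojaraz*.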